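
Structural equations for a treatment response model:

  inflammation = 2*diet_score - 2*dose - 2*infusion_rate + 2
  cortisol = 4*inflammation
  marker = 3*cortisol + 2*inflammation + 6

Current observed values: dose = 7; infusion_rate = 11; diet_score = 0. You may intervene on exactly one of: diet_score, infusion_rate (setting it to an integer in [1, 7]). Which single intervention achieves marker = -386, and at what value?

set diet_score = 3

Intervening on diet_score: with other inputs at their observed values, marker = 28*diet_score - 470. Solving for -386 gives diet_score = 3, within [1, 7].
Intervening on infusion_rate: marker = -28*infusion_rate - 162. Reaching -386 requires infusion_rate = 8, outside [1, 7].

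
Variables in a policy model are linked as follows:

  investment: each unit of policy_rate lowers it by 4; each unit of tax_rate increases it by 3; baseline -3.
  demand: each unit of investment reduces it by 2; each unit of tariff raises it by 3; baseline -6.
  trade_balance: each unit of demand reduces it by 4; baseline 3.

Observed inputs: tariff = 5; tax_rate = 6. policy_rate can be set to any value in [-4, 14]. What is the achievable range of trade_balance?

-361 to 215

Substituting into the investment equation gives investment = -4*policy_rate + 15.
This gives demand = 8*policy_rate - 21.
trade_balance becomes -32*policy_rate + 87.
Linear in policy_rate, so extremes are at the endpoints: policy_rate = -4 gives trade_balance = 215; policy_rate = 14 gives trade_balance = -361.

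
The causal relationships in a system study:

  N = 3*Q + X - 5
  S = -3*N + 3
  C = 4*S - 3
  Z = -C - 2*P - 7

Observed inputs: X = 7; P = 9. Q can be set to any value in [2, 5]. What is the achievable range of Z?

62 to 170

Substituting into the N equation gives N = 3*Q + 2.
Substituting into the S equation gives S = -9*Q - 3.
This gives C = -36*Q - 15.
So Z = 36*Q - 10.
Linear in Q, so extremes are at the endpoints: Q = 2 gives Z = 62; Q = 5 gives Z = 170.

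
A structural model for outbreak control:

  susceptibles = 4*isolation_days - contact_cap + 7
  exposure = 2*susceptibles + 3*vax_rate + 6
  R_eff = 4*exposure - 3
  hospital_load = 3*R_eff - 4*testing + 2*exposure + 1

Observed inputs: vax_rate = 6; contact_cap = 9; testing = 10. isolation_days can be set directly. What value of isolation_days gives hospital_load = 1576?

Substituting into the susceptibles equation gives susceptibles = 4*isolation_days - 2.
exposure becomes 8*isolation_days + 20.
R_eff becomes 32*isolation_days + 77.
Substituting into the hospital_load equation gives hospital_load = 112*isolation_days + 232.
Solve 112*isolation_days + 232 = 1576: isolation_days = (1576 - 232) / 112 = 12.

isolation_days = 12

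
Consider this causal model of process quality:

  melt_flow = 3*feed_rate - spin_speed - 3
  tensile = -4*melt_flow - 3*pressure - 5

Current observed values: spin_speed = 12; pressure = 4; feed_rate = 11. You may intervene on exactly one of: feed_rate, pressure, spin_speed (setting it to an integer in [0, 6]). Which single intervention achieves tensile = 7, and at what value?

set feed_rate = 3

Intervening on feed_rate: with other inputs at their observed values, tensile = -12*feed_rate + 43. Solving for 7 gives feed_rate = 3, within [0, 6].
Intervening on pressure: tensile = -3*pressure - 77. Reaching 7 requires pressure = -28, outside [0, 6].
Intervening on spin_speed: tensile = 4*spin_speed - 137. Reaching 7 requires spin_speed = 36, outside [0, 6].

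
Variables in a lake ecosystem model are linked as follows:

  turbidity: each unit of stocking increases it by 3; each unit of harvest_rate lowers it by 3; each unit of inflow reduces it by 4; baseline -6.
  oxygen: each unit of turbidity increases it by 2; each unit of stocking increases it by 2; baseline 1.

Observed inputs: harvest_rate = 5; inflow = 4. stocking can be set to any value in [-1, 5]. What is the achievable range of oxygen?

Substituting into the turbidity equation gives turbidity = 3*stocking - 37.
oxygen becomes 8*stocking - 73.
Linear in stocking, so extremes are at the endpoints: stocking = -1 gives oxygen = -81; stocking = 5 gives oxygen = -33.

-81 to -33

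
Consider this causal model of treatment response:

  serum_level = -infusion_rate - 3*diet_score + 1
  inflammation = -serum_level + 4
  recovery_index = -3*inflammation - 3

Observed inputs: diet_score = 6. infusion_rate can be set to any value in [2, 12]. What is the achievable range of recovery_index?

-102 to -72

Substituting into the serum_level equation gives serum_level = -infusion_rate - 17.
Substituting into the inflammation equation gives inflammation = infusion_rate + 21.
This gives recovery_index = -3*infusion_rate - 66.
Linear in infusion_rate, so extremes are at the endpoints: infusion_rate = 2 gives recovery_index = -72; infusion_rate = 12 gives recovery_index = -102.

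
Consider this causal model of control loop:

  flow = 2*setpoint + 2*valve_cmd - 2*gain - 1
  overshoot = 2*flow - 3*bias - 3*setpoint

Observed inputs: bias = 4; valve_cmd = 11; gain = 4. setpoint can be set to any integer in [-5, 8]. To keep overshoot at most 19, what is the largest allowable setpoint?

Substituting into the flow equation gives flow = 2*setpoint + 13.
This gives overshoot = setpoint + 14.
Require setpoint + 14 ≤ 19, so setpoint ≤ 5.
The largest integer in [-5, 8] satisfying this is 5.

setpoint = 5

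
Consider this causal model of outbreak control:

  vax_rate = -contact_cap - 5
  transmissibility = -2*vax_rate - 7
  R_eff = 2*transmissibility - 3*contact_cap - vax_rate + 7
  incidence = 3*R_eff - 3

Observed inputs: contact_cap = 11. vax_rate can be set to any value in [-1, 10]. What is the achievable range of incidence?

Intervening on vax_rate fixes its value directly, overriding its dependence on contact_cap.
Substituting into the R_eff equation gives R_eff = -5*vax_rate - 40.
Substituting into the incidence equation gives incidence = -15*vax_rate - 123.
Linear in vax_rate, so extremes are at the endpoints: vax_rate = -1 gives incidence = -108; vax_rate = 10 gives incidence = -273.

-273 to -108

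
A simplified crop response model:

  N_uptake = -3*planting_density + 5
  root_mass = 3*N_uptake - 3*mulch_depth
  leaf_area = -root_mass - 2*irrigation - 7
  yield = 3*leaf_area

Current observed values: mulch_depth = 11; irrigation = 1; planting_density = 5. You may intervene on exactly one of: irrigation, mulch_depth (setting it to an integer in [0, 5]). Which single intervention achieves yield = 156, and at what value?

Intervening on irrigation: with other inputs at their observed values, yield = -6*irrigation + 168. Solving for 156 gives irrigation = 2, within [0, 5].
Intervening on mulch_depth: yield = 9*mulch_depth + 63. Reaching 156 requires mulch_depth = 31/3, not an integer.

set irrigation = 2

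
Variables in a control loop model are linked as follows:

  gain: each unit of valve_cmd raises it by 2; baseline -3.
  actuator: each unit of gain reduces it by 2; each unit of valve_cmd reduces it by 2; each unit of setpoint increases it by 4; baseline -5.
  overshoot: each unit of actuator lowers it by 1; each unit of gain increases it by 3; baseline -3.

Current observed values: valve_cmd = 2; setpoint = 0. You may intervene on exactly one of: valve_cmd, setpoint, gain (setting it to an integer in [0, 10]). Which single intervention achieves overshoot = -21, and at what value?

Intervening on valve_cmd: overshoot = 12*valve_cmd - 13. Reaching -21 requires valve_cmd = -2/3, not an integer.
Intervening on setpoint: with other inputs at their observed values, overshoot = -4*setpoint + 11. Solving for -21 gives setpoint = 8, within [0, 10].
Intervening on gain: overshoot = 5*gain + 6. Reaching -21 requires gain = -27/5, not an integer.

set setpoint = 8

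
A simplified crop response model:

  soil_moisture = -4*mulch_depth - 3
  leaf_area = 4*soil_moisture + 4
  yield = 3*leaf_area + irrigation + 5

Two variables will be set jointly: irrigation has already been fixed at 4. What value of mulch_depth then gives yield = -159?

mulch_depth = 3

With irrigation held at 4:
Substituting into the leaf_area equation gives leaf_area = -16*mulch_depth - 8.
So yield = -48*mulch_depth - 15.
Solve -48*mulch_depth - 15 = -159: mulch_depth = (-159 + 15) / -48 = 3.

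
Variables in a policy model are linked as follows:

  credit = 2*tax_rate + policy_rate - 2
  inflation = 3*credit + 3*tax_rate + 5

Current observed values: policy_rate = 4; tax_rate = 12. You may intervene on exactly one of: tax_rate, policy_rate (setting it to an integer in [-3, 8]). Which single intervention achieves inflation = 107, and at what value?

set policy_rate = 0

Intervening on tax_rate: inflation = 9*tax_rate + 11. Reaching 107 requires tax_rate = 32/3, not an integer.
Intervening on policy_rate: with other inputs at their observed values, inflation = 3*policy_rate + 107. Solving for 107 gives policy_rate = 0, within [-3, 8].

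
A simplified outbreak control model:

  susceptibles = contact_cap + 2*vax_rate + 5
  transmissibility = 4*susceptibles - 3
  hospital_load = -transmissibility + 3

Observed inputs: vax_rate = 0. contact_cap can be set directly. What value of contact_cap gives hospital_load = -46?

Substituting into the susceptibles equation gives susceptibles = contact_cap + 5.
This gives transmissibility = 4*contact_cap + 17.
This gives hospital_load = -4*contact_cap - 14.
Solve -4*contact_cap - 14 = -46: contact_cap = (-46 + 14) / -4 = 8.

contact_cap = 8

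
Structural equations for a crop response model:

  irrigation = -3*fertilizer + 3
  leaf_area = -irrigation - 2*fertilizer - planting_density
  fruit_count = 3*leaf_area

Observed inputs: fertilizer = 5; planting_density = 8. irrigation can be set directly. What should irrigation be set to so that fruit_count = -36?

irrigation = -6

Intervening on irrigation fixes its value directly, overriding its dependence on fertilizer.
Substituting into the leaf_area equation gives leaf_area = -irrigation - 18.
Substituting into the fruit_count equation gives fruit_count = -3*irrigation - 54.
Solve -3*irrigation - 54 = -36: irrigation = (-36 + 54) / -3 = -6.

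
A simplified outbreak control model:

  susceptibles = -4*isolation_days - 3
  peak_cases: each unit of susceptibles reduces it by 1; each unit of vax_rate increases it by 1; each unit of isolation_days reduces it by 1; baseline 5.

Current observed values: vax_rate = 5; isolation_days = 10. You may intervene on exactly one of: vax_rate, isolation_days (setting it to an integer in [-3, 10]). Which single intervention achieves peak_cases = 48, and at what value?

set vax_rate = 10

Intervening on vax_rate: with other inputs at their observed values, peak_cases = vax_rate + 38. Solving for 48 gives vax_rate = 10, within [-3, 10].
Intervening on isolation_days: peak_cases = 3*isolation_days + 13. Reaching 48 requires isolation_days = 35/3, not an integer.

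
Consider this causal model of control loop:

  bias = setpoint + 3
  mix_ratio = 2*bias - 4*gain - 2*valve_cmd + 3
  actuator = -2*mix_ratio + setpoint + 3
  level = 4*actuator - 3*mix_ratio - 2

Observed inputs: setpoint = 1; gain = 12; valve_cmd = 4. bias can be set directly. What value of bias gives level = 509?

Intervening on bias fixes its value directly, overriding its dependence on setpoint.
Substituting into the mix_ratio equation gives mix_ratio = 2*bias - 53.
Substituting into the actuator equation gives actuator = -4*bias + 110.
level becomes -22*bias + 597.
Solve -22*bias + 597 = 509: bias = (509 - 597) / -22 = 4.

bias = 4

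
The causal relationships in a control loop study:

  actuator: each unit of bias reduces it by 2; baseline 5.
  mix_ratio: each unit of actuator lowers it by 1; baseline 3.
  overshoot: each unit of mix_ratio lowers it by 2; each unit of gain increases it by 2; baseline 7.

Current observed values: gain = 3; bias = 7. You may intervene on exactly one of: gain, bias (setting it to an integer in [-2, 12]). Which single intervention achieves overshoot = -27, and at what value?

Intervening on gain: overshoot = 2*gain - 17. Reaching -27 requires gain = -5, outside [-2, 12].
Intervening on bias: with other inputs at their observed values, overshoot = -4*bias + 17. Solving for -27 gives bias = 11, within [-2, 12].

set bias = 11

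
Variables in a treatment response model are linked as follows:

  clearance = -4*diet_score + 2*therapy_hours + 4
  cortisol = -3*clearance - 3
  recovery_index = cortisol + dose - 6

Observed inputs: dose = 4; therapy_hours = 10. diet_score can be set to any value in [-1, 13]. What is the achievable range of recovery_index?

Substituting into the clearance equation gives clearance = -4*diet_score + 24.
Substituting into the cortisol equation gives cortisol = 12*diet_score - 75.
Substituting into the recovery_index equation gives recovery_index = 12*diet_score - 77.
Linear in diet_score, so extremes are at the endpoints: diet_score = -1 gives recovery_index = -89; diet_score = 13 gives recovery_index = 79.

-89 to 79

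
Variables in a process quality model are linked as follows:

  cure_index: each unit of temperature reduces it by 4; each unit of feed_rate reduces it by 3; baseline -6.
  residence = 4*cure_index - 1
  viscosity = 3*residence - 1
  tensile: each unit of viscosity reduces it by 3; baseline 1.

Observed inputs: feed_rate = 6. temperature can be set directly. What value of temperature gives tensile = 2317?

temperature = 10

Substituting into the cure_index equation gives cure_index = -4*temperature - 24.
So residence = -16*temperature - 97.
This gives viscosity = -48*temperature - 292.
This gives tensile = 144*temperature + 877.
Solve 144*temperature + 877 = 2317: temperature = (2317 - 877) / 144 = 10.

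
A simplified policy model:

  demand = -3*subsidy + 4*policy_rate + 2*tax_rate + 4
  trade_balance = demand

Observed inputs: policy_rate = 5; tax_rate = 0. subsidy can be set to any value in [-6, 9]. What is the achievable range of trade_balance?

-3 to 42

Substituting into the demand equation gives demand = -3*subsidy + 24.
trade_balance becomes -3*subsidy + 24.
Linear in subsidy, so extremes are at the endpoints: subsidy = -6 gives trade_balance = 42; subsidy = 9 gives trade_balance = -3.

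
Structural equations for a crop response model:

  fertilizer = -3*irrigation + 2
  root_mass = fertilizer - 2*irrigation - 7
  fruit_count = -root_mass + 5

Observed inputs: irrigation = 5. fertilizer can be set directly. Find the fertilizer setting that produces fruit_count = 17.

fertilizer = 5

Intervening on fertilizer fixes its value directly, overriding its dependence on irrigation.
Substituting into the root_mass equation gives root_mass = fertilizer - 17.
Substituting into the fruit_count equation gives fruit_count = -fertilizer + 22.
Solve -fertilizer + 22 = 17: fertilizer = (17 - 22) / -1 = 5.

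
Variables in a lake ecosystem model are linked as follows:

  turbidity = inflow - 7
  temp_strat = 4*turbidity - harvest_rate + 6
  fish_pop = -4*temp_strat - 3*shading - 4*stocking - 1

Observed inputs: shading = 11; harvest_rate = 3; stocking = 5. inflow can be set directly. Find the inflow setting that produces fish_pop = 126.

Substituting into the temp_strat equation gives temp_strat = 4*inflow - 25.
fish_pop becomes -16*inflow + 46.
Solve -16*inflow + 46 = 126: inflow = (126 - 46) / -16 = -5.

inflow = -5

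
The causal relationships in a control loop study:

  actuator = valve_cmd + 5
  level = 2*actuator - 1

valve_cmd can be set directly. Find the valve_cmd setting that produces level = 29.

valve_cmd = 10

Substituting into the level equation gives level = 2*valve_cmd + 9.
Solve 2*valve_cmd + 9 = 29: valve_cmd = (29 - 9) / 2 = 10.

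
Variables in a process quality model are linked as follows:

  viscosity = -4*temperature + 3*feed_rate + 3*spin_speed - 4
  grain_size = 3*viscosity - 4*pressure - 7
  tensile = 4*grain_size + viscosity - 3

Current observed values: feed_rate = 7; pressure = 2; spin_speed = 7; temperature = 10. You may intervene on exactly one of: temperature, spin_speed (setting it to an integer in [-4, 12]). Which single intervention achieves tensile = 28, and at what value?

Intervening on temperature: tensile = -52*temperature + 431. Reaching 28 requires temperature = 31/4, not an integer.
Intervening on spin_speed: with other inputs at their observed values, tensile = 39*spin_speed - 362. Solving for 28 gives spin_speed = 10, within [-4, 12].

set spin_speed = 10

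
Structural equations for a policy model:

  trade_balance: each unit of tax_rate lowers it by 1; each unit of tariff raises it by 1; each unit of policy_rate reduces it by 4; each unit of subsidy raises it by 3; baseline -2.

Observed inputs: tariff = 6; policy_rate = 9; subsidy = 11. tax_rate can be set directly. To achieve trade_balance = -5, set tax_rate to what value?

tax_rate = 6

Substituting into the trade_balance equation gives trade_balance = -tax_rate + 1.
Solve -tax_rate + 1 = -5: tax_rate = (-5 - 1) / -1 = 6.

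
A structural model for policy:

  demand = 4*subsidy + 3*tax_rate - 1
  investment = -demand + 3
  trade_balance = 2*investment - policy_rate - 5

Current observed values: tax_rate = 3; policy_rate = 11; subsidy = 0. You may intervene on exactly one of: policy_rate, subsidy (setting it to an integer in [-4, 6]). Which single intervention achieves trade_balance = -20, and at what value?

Intervening on policy_rate: with other inputs at their observed values, trade_balance = -policy_rate - 15. Solving for -20 gives policy_rate = 5, within [-4, 6].
Intervening on subsidy: trade_balance = -8*subsidy - 26. Reaching -20 requires subsidy = -3/4, not an integer.

set policy_rate = 5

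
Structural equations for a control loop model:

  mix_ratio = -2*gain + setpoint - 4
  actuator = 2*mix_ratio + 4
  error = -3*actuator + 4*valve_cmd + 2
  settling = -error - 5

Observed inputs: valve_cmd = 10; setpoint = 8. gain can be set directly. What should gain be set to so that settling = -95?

Substituting into the mix_ratio equation gives mix_ratio = -2*gain + 4.
Substituting into the actuator equation gives actuator = -4*gain + 12.
Substituting into the error equation gives error = 12*gain + 6.
settling becomes -12*gain - 11.
Solve -12*gain - 11 = -95: gain = (-95 + 11) / -12 = 7.

gain = 7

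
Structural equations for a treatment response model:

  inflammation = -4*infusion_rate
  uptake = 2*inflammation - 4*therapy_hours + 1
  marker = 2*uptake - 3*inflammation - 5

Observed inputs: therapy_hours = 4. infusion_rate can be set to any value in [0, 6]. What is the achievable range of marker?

-59 to -35

Substituting into the uptake equation gives uptake = -8*infusion_rate - 15.
So marker = -4*infusion_rate - 35.
Linear in infusion_rate, so extremes are at the endpoints: infusion_rate = 0 gives marker = -35; infusion_rate = 6 gives marker = -59.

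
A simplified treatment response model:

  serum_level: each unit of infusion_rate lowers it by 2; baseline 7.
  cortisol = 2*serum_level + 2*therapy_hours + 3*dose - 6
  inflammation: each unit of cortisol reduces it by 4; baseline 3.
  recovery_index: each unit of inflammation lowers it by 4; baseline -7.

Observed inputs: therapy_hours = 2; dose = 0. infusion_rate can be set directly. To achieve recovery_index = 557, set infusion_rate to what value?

Substituting into the cortisol equation gives cortisol = -4*infusion_rate + 12.
Substituting into the inflammation equation gives inflammation = 16*infusion_rate - 45.
recovery_index becomes -64*infusion_rate + 173.
Solve -64*infusion_rate + 173 = 557: infusion_rate = (557 - 173) / -64 = -6.

infusion_rate = -6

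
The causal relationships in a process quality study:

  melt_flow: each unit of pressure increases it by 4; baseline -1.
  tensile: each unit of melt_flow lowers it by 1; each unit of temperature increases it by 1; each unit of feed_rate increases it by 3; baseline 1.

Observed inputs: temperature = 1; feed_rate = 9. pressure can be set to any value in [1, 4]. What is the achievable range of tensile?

14 to 26

Substituting into the tensile equation gives tensile = -4*pressure + 30.
Linear in pressure, so extremes are at the endpoints: pressure = 1 gives tensile = 26; pressure = 4 gives tensile = 14.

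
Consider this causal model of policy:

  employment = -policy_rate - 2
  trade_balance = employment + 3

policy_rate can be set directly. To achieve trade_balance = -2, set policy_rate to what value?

policy_rate = 3

Substituting into the trade_balance equation gives trade_balance = -policy_rate + 1.
Solve -policy_rate + 1 = -2: policy_rate = (-2 - 1) / -1 = 3.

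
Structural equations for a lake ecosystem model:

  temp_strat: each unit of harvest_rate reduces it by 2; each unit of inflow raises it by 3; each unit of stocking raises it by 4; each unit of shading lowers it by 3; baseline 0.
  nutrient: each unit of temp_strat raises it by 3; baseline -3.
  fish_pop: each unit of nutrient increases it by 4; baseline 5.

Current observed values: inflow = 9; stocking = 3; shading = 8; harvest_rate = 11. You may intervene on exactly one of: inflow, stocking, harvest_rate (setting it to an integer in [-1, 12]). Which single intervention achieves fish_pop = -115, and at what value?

Intervening on inflow: fish_pop = 36*inflow - 415. Reaching -115 requires inflow = 25/3, not an integer.
Intervening on stocking: fish_pop = 48*stocking - 235. Reaching -115 requires stocking = 5/2, not an integer.
Intervening on harvest_rate: with other inputs at their observed values, fish_pop = -24*harvest_rate + 173. Solving for -115 gives harvest_rate = 12, within [-1, 12].

set harvest_rate = 12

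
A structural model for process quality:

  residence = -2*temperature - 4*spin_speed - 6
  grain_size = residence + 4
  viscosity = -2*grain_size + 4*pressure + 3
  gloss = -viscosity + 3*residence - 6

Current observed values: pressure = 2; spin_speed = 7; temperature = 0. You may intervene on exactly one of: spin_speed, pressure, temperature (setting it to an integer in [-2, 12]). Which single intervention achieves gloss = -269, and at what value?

set temperature = 9

Intervening on spin_speed: gloss = -20*spin_speed - 39. Reaching -269 requires spin_speed = 23/2, not an integer.
Intervening on pressure: gloss = -4*pressure - 171. Reaching -269 requires pressure = 49/2, not an integer.
Intervening on temperature: with other inputs at their observed values, gloss = -10*temperature - 179. Solving for -269 gives temperature = 9, within [-2, 12].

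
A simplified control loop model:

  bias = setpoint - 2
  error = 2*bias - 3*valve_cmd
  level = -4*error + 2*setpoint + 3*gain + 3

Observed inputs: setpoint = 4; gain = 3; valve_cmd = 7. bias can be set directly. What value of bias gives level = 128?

bias = -3

Intervening on bias fixes its value directly, overriding its dependence on setpoint.
Substituting into the error equation gives error = 2*bias - 21.
This gives level = -8*bias + 104.
Solve -8*bias + 104 = 128: bias = (128 - 104) / -8 = -3.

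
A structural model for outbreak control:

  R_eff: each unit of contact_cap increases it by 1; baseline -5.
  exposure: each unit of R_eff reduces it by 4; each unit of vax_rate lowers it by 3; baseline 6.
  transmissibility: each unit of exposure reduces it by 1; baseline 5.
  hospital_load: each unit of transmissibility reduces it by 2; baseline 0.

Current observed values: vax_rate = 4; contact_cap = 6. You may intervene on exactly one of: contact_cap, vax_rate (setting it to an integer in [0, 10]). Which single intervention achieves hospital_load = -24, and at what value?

set vax_rate = 3

Intervening on contact_cap: hospital_load = -8*contact_cap + 18. Reaching -24 requires contact_cap = 21/4, not an integer.
Intervening on vax_rate: with other inputs at their observed values, hospital_load = -6*vax_rate - 6. Solving for -24 gives vax_rate = 3, within [0, 10].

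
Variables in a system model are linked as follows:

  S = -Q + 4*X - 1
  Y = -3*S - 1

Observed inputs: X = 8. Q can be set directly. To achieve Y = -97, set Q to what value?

Q = -1

Substituting into the S equation gives S = -Q + 31.
Substituting into the Y equation gives Y = 3*Q - 94.
Solve 3*Q - 94 = -97: Q = (-97 + 94) / 3 = -1.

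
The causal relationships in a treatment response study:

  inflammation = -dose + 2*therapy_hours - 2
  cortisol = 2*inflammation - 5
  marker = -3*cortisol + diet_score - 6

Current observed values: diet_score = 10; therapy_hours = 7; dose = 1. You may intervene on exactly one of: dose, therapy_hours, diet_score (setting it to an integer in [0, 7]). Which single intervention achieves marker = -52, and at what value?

Intervening on dose: marker = 6*dose - 53. Reaching -52 requires dose = 1/6, not an integer.
Intervening on therapy_hours: marker = -12*therapy_hours + 37. Reaching -52 requires therapy_hours = 89/12, not an integer.
Intervening on diet_score: with other inputs at their observed values, marker = diet_score - 57. Solving for -52 gives diet_score = 5, within [0, 7].

set diet_score = 5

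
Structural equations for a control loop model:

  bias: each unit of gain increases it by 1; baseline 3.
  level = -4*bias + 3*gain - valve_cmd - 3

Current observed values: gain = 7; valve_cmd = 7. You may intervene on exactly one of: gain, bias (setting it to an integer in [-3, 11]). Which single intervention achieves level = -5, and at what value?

set bias = 4

Intervening on gain: level = -gain - 22. Reaching -5 requires gain = -17, outside [-3, 11].
Intervening on bias: with other inputs at their observed values, level = -4*bias + 11. Solving for -5 gives bias = 4, within [-3, 11].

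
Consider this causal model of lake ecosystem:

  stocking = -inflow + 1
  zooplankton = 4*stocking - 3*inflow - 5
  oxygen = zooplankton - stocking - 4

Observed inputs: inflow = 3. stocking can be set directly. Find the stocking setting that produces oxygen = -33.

stocking = -5

Intervening on stocking fixes its value directly, overriding its dependence on inflow.
Substituting into the zooplankton equation gives zooplankton = 4*stocking - 14.
oxygen becomes 3*stocking - 18.
Solve 3*stocking - 18 = -33: stocking = (-33 + 18) / 3 = -5.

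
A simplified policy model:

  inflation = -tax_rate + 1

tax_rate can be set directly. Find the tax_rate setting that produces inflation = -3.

tax_rate = 4

Solve -tax_rate + 1 = -3: tax_rate = (-3 - 1) / -1 = 4.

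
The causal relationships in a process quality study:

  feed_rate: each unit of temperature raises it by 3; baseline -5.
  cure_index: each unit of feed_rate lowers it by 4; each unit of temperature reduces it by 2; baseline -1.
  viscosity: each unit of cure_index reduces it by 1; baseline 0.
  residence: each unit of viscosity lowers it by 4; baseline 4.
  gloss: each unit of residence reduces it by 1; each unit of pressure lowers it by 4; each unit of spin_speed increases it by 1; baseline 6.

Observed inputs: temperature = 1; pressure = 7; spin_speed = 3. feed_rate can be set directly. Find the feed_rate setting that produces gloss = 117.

Intervening on feed_rate fixes its value directly, overriding its dependence on temperature.
Substituting into the cure_index equation gives cure_index = -4*feed_rate - 3.
Substituting into the viscosity equation gives viscosity = 4*feed_rate + 3.
This gives residence = -16*feed_rate - 8.
Substituting into the gloss equation gives gloss = 16*feed_rate - 11.
Solve 16*feed_rate - 11 = 117: feed_rate = (117 + 11) / 16 = 8.

feed_rate = 8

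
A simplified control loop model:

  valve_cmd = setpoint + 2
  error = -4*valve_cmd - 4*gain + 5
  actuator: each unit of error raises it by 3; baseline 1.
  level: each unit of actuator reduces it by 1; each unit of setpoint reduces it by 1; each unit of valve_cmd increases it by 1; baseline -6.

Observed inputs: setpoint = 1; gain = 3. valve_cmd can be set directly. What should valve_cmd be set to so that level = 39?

Intervening on valve_cmd fixes its value directly, overriding its dependence on setpoint.
Substituting into the error equation gives error = -4*valve_cmd - 7.
So actuator = -12*valve_cmd - 20.
level becomes 13*valve_cmd + 13.
Solve 13*valve_cmd + 13 = 39: valve_cmd = (39 - 13) / 13 = 2.

valve_cmd = 2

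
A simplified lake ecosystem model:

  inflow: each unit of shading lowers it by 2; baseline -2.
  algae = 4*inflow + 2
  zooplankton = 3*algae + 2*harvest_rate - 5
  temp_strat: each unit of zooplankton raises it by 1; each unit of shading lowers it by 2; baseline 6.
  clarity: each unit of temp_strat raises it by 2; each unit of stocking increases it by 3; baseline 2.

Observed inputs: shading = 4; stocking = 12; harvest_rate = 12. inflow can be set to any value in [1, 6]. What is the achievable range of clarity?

108 to 228

Intervening on inflow fixes its value directly, overriding its dependence on shading.
Substituting into the zooplankton equation gives zooplankton = 12*inflow + 25.
Substituting into the temp_strat equation gives temp_strat = 12*inflow + 23.
Substituting into the clarity equation gives clarity = 24*inflow + 84.
Linear in inflow, so extremes are at the endpoints: inflow = 1 gives clarity = 108; inflow = 6 gives clarity = 228.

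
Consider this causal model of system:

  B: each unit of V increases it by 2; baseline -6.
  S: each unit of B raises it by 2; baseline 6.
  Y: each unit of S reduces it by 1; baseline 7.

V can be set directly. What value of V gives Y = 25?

Substituting into the S equation gives S = 4*V - 6.
Y becomes -4*V + 13.
Solve -4*V + 13 = 25: V = (25 - 13) / -4 = -3.

V = -3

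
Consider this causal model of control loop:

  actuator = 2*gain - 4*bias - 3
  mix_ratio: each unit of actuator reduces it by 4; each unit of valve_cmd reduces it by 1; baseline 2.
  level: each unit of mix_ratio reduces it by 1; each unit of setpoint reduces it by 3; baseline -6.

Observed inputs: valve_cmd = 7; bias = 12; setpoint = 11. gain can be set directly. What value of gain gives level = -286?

Substituting into the actuator equation gives actuator = 2*gain - 51.
mix_ratio becomes -8*gain + 199.
So level = 8*gain - 238.
Solve 8*gain - 238 = -286: gain = (-286 + 238) / 8 = -6.

gain = -6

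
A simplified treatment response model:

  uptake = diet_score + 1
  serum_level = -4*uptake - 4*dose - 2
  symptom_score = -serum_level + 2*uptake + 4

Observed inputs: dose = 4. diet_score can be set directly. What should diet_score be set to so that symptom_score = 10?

Substituting into the serum_level equation gives serum_level = -4*diet_score - 22.
Substituting into the symptom_score equation gives symptom_score = 6*diet_score + 28.
Solve 6*diet_score + 28 = 10: diet_score = (10 - 28) / 6 = -3.

diet_score = -3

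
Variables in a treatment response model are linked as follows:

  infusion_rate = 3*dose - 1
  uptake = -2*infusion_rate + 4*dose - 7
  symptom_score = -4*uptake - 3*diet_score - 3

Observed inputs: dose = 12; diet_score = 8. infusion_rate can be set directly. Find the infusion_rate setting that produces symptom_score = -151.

Intervening on infusion_rate fixes its value directly, overriding its dependence on dose.
Substituting into the uptake equation gives uptake = -2*infusion_rate + 41.
Substituting into the symptom_score equation gives symptom_score = 8*infusion_rate - 191.
Solve 8*infusion_rate - 191 = -151: infusion_rate = (-151 + 191) / 8 = 5.

infusion_rate = 5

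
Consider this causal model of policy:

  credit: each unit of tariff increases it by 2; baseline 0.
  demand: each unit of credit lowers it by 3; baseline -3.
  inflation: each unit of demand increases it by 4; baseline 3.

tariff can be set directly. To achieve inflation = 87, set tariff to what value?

tariff = -4

Substituting into the demand equation gives demand = -6*tariff - 3.
Substituting into the inflation equation gives inflation = -24*tariff - 9.
Solve -24*tariff - 9 = 87: tariff = (87 + 9) / -24 = -4.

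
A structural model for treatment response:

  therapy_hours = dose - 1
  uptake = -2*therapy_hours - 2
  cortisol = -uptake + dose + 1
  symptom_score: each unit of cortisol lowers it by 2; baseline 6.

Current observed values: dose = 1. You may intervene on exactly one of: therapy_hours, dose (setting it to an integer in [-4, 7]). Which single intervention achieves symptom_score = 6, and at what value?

Intervening on therapy_hours: with other inputs at their observed values, symptom_score = -4*therapy_hours - 2. Solving for 6 gives therapy_hours = -2, within [-4, 7].
Intervening on dose: symptom_score = -6*dose + 4. Reaching 6 requires dose = -1/3, not an integer.

set therapy_hours = -2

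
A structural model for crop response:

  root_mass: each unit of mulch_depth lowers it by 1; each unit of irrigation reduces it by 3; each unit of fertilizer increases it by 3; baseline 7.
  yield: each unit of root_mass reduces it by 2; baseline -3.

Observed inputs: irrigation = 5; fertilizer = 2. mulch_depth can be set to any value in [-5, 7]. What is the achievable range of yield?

Substituting into the root_mass equation gives root_mass = -mulch_depth - 2.
This gives yield = 2*mulch_depth + 1.
Linear in mulch_depth, so extremes are at the endpoints: mulch_depth = -5 gives yield = -9; mulch_depth = 7 gives yield = 15.

-9 to 15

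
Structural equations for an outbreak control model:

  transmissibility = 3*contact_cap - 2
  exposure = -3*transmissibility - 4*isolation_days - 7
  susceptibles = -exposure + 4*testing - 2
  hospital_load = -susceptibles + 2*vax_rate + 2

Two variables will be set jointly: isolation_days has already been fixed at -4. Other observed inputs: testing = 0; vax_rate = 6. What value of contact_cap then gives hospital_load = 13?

With isolation_days held at -4:
Substituting into the exposure equation gives exposure = -9*contact_cap + 15.
This gives susceptibles = 9*contact_cap - 17.
This gives hospital_load = -9*contact_cap + 31.
Solve -9*contact_cap + 31 = 13: contact_cap = (13 - 31) / -9 = 2.

contact_cap = 2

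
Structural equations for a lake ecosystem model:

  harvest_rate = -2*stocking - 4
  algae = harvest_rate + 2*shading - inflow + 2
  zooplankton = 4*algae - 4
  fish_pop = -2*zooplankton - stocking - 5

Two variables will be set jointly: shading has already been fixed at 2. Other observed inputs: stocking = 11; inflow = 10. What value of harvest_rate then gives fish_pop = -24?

With shading held at 2:
Intervening on harvest_rate fixes its value directly, overriding its dependence on stocking.
Substituting into the algae equation gives algae = harvest_rate - 4.
Substituting into the zooplankton equation gives zooplankton = 4*harvest_rate - 20.
Substituting into the fish_pop equation gives fish_pop = -8*harvest_rate + 24.
Solve -8*harvest_rate + 24 = -24: harvest_rate = (-24 - 24) / -8 = 6.

harvest_rate = 6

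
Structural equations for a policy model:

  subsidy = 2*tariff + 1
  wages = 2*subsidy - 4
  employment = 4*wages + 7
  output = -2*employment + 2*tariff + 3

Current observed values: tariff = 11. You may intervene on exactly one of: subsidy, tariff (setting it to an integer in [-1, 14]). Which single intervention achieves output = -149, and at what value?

Intervening on subsidy: with other inputs at their observed values, output = -16*subsidy + 43. Solving for -149 gives subsidy = 12, within [-1, 14].
Intervening on tariff: output = -30*tariff + 5. Reaching -149 requires tariff = 77/15, not an integer.

set subsidy = 12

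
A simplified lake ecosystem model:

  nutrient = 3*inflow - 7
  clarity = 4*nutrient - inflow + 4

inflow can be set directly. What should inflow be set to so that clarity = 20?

inflow = 4

Substituting into the clarity equation gives clarity = 11*inflow - 24.
Solve 11*inflow - 24 = 20: inflow = (20 + 24) / 11 = 4.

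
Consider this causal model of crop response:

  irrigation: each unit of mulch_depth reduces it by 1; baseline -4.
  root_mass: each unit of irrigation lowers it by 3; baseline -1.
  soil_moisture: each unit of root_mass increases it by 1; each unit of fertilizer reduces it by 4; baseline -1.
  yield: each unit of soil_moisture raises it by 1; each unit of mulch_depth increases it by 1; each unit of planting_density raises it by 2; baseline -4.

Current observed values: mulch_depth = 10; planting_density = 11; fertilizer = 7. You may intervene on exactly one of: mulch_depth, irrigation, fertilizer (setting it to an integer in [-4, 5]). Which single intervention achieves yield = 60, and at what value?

set fertilizer = 2

Intervening on mulch_depth: yield = 4*mulch_depth. Reaching 60 requires mulch_depth = 15, outside [-4, 5].
Intervening on irrigation: yield = -3*irrigation - 2. Reaching 60 requires irrigation = -62/3, not an integer.
Intervening on fertilizer: with other inputs at their observed values, yield = -4*fertilizer + 68. Solving for 60 gives fertilizer = 2, within [-4, 5].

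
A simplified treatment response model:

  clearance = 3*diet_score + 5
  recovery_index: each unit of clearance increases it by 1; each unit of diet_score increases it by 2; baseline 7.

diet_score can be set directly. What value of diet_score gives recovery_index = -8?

Substituting into the recovery_index equation gives recovery_index = 5*diet_score + 12.
Solve 5*diet_score + 12 = -8: diet_score = (-8 - 12) / 5 = -4.

diet_score = -4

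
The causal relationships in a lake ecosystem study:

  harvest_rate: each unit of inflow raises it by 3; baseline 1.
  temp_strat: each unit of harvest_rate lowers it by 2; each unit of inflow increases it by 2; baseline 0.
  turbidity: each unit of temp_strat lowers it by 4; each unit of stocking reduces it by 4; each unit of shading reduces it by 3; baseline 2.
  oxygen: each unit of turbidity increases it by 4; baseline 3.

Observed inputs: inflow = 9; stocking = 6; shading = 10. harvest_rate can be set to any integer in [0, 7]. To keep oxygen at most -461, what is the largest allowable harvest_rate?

Intervening on harvest_rate fixes its value directly, overriding its dependence on inflow.
Substituting into the temp_strat equation gives temp_strat = -2*harvest_rate + 18.
This gives turbidity = 8*harvest_rate - 124.
This gives oxygen = 32*harvest_rate - 493.
Require 32*harvest_rate - 493 ≤ -461, so harvest_rate ≤ 1.
The largest integer in [0, 7] satisfying this is 1.

harvest_rate = 1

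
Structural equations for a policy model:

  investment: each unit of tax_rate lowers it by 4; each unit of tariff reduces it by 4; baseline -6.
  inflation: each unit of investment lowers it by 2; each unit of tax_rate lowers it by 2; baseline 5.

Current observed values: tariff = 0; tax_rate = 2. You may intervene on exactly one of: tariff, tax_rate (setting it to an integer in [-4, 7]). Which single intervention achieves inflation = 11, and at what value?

set tax_rate = -1

Intervening on tariff: inflation = 8*tariff + 29. Reaching 11 requires tariff = -9/4, not an integer.
Intervening on tax_rate: with other inputs at their observed values, inflation = 6*tax_rate + 17. Solving for 11 gives tax_rate = -1, within [-4, 7].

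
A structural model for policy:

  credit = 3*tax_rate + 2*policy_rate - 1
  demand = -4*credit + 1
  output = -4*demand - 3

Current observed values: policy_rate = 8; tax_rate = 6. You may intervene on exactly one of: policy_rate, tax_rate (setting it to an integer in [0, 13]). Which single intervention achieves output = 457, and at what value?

Intervening on policy_rate: with other inputs at their observed values, output = 32*policy_rate + 265. Solving for 457 gives policy_rate = 6, within [0, 13].
Intervening on tax_rate: output = 48*tax_rate + 233. Reaching 457 requires tax_rate = 14/3, not an integer.

set policy_rate = 6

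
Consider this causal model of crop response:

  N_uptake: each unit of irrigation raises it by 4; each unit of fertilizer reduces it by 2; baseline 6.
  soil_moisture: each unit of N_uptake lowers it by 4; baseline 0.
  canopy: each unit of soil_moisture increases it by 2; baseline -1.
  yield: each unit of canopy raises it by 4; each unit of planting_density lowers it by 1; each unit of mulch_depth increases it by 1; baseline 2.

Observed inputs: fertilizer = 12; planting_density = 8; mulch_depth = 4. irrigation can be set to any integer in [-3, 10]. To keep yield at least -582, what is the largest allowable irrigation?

irrigation = 9

Substituting into the N_uptake equation gives N_uptake = 4*irrigation - 18.
So soil_moisture = -16*irrigation + 72.
Substituting into the canopy equation gives canopy = -32*irrigation + 143.
So yield = -128*irrigation + 570.
Require -128*irrigation + 570 ≥ -582, so irrigation ≤ 9.
The largest integer in [-3, 10] satisfying this is 9.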